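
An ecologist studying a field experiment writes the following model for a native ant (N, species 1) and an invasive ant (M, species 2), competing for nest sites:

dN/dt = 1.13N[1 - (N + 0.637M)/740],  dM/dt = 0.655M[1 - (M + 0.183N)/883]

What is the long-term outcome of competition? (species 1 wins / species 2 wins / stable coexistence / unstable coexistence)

stable coexistence

Compare the nullcline intercepts: K1/α12 = 740/0.637 = 1160 > K2 = 883; K2/α21 = 883/0.183 = 4830 > K1 = 740.
Since both inequalities hold, each species can invade when rare, so the interior equilibrium is stable.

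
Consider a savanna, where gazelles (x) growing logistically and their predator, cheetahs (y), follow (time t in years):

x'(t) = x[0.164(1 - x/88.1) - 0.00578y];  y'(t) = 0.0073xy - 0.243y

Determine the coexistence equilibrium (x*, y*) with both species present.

From dy/dt = 0 with y > 0: 0.0073x* = 0.243, so x* = 33.3.
Substitute into dx/dt = 0: 0.164(1 - 33.3/88.1) = 0.00578y*.
The bracket is 0.622, giving y* = 0.102/0.00578 = 17.7.

x* ≈ 33.3, y* ≈ 17.7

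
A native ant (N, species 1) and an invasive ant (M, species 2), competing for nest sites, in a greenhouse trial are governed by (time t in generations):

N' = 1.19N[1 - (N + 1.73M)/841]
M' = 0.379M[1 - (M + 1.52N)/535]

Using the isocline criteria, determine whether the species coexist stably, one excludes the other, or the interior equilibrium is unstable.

Compare the nullcline intercepts: K1/α12 = 841/1.73 = 486 < K2 = 535; K2/α21 = 535/1.52 = 352 < K1 = 841.
Since both are reversed, neither can invade when rare; the interior point is a saddle.

unstable coexistence (outcome depends on initial conditions)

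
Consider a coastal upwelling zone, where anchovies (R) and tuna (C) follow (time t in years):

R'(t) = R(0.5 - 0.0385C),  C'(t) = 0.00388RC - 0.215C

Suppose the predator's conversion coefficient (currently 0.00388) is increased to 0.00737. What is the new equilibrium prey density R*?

At the interior fixed point, setting dC/dt = 0 with C > 0 fixes R* = (predator death rate)/(RC coefficient) — independent of the other coefficients.
With the change, R* = 0.215/0.00737 = 29.2; it falls from 55.4.

R* ≈ 29.2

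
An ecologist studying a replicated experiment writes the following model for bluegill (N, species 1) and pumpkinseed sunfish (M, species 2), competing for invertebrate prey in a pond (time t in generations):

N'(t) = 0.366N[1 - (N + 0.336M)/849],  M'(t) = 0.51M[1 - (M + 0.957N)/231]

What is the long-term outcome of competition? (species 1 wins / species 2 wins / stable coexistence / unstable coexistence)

Compare the nullcline intercepts: K1/α12 = 849/0.336 = 2530 > K2 = 231; K2/α21 = 231/0.957 = 241 < K1 = 849.
Since the inequalities point opposite ways, species 1 can invade but species 2 cannot.

species 1 excludes species 2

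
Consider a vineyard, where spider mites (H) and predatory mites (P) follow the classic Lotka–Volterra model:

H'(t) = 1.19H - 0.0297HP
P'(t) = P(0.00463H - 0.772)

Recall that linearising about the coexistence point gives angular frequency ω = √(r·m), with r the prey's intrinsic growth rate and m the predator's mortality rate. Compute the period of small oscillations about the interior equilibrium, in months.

Here r = 1.19 and m = 0.772, so r·m = 0.919.
ω = √0.919 = 0.958 per month, hence T = 2π/ω ≈ 6.56 months.

T ≈ 6.56 months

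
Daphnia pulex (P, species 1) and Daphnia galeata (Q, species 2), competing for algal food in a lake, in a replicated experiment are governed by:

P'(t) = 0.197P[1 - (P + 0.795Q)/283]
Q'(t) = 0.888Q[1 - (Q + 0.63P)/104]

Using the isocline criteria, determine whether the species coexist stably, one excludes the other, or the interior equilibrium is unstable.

species 1 excludes species 2

Compare the nullcline intercepts: K1/α12 = 283/0.795 = 356 > K2 = 104; K2/α21 = 104/0.63 = 165 < K1 = 283.
Since the inequalities point opposite ways, species 1 can invade but species 2 cannot.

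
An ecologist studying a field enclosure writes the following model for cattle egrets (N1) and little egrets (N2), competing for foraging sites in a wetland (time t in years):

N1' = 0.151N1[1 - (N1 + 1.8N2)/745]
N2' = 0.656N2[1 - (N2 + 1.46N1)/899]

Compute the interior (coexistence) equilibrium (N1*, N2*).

N1* ≈ 536, N2* ≈ 116

Setting both brackets to zero gives the nullclines N1 + 1.8N2 = 745 and 1.46N1 + N2 = 899.
Substituting N2 = 899 - 1.46N1 into the first: N1(1 - 1.8·1.46) = 745 - 1.8·899.
So N1* = -873/-1.63 = 536, and then N2* = 899 - 1.46·536 = 116.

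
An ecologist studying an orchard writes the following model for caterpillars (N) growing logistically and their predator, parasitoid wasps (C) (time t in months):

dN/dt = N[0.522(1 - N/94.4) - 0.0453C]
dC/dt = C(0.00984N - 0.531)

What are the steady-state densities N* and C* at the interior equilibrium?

From dC/dt = 0 with C > 0: 0.00984N* = 0.531, so N* = 54.
Substitute into dN/dt = 0: 0.522(1 - 54/94.4) = 0.0453C*.
The bracket is 0.428, giving C* = 0.224/0.0453 = 4.94.

N* ≈ 54, C* ≈ 4.94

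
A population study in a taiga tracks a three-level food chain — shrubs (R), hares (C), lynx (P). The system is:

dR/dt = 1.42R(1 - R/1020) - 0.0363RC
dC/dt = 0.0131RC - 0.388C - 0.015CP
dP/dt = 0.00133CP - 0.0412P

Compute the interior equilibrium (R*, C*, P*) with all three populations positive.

From dP/dt = 0: 0.00133C* = 0.0412, so C* = 31.
From dR/dt = 0: 1.42(1 - R*/1020) = 0.0363·31, giving R* = 1020·(1 - 0.792) = 212.
From dC/dt = 0: 0.0131·212 - 0.388 = 0.015P*, so P* = 2.39/0.015 = 160.

R* ≈ 212, C* ≈ 31, P* ≈ 160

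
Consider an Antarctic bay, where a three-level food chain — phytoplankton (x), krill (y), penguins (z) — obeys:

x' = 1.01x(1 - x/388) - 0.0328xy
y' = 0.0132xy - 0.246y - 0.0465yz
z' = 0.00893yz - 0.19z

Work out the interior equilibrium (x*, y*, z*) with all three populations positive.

x* ≈ 120, y* ≈ 21.3, z* ≈ 28.7

From dz/dt = 0: 0.00893y* = 0.19, so y* = 21.3.
From dx/dt = 0: 1.01(1 - x*/388) = 0.0328·21.3, giving x* = 388·(1 - 0.691) = 120.
From dy/dt = 0: 0.0132·120 - 0.246 = 0.0465z*, so z* = 1.34/0.0465 = 28.7.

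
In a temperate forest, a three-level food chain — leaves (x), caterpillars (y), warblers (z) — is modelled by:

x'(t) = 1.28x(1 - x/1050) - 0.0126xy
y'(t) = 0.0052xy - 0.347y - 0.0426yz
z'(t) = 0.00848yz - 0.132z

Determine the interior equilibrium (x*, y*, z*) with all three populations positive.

From dz/dt = 0: 0.00848y* = 0.132, so y* = 15.6.
From dx/dt = 0: 1.28(1 - x*/1050) = 0.0126·15.6, giving x* = 1050·(1 - 0.153) = 889.
From dy/dt = 0: 0.0052·889 - 0.347 = 0.0426z*, so z* = 4.28/0.0426 = 100.

x* ≈ 889, y* ≈ 15.6, z* ≈ 100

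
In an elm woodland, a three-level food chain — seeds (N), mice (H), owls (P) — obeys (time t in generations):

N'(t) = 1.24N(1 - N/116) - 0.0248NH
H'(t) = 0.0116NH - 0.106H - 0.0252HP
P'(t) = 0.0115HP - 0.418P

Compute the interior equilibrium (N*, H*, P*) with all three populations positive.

From dP/dt = 0: 0.0115H* = 0.418, so H* = 36.3.
From dN/dt = 0: 1.24(1 - N*/116) = 0.0248·36.3, giving N* = 116·(1 - 0.727) = 31.7.
From dH/dt = 0: 0.0116·31.7 - 0.106 = 0.0252P*, so P* = 0.261/0.0252 = 10.4.

N* ≈ 31.7, H* ≈ 36.3, P* ≈ 10.4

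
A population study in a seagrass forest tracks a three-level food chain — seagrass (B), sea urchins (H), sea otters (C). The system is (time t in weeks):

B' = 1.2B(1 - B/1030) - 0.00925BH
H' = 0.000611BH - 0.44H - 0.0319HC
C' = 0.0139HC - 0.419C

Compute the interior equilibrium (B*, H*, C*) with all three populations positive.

B* ≈ 791, H* ≈ 30.1, C* ≈ 1.35

From dC/dt = 0: 0.0139H* = 0.419, so H* = 30.1.
From dB/dt = 0: 1.2(1 - B*/1030) = 0.00925·30.1, giving B* = 1030·(1 - 0.232) = 791.
From dH/dt = 0: 0.000611·791 - 0.44 = 0.0319C*, so C* = 0.0431/0.0319 = 1.35.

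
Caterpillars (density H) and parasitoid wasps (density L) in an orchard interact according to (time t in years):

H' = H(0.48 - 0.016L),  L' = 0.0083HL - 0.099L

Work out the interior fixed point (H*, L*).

H* ≈ 11.9, L* ≈ 30

Set dL/dt = 0 with L > 0: 0.0083H - 0.099 = 0, so H* = 0.099/0.0083 = 11.9.
Set dH/dt = 0 with H > 0: 0.48 - 0.016L = 0, so L* = 0.48/0.016 = 30.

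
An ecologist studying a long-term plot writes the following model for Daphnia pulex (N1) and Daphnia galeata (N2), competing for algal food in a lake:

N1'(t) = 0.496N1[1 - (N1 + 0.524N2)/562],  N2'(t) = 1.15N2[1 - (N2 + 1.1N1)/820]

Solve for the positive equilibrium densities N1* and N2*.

Setting both brackets to zero gives the nullclines N1 + 0.524N2 = 562 and 1.1N1 + N2 = 820.
Substituting N2 = 820 - 1.1N1 into the first: N1(1 - 0.524·1.1) = 562 - 0.524·820.
So N1* = 132/0.424 = 312, and then N2* = 820 - 1.1·312 = 476.

N1* ≈ 312, N2* ≈ 476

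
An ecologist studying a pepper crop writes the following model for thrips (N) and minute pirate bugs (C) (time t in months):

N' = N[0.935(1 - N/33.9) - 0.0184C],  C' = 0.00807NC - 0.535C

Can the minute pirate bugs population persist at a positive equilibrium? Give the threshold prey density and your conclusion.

Threshold N = 66.3; K < 66.3, so no, the predator goes extinct.

The predator equation gives dC/dt > 0 only when N > 0.535/0.00807 = 66.3.
Without the predator, N → K = 33.9. Since 33.9 < 66.3, the predator cannot invade.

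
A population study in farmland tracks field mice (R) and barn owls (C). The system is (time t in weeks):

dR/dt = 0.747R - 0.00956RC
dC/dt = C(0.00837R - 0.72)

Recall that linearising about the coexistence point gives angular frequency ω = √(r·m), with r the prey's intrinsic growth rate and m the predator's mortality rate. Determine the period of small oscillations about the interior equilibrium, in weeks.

T ≈ 8.57 weeks

Here r = 0.747 and m = 0.72, so r·m = 0.538.
ω = √0.538 = 0.733 per week, hence T = 2π/ω ≈ 8.57 weeks.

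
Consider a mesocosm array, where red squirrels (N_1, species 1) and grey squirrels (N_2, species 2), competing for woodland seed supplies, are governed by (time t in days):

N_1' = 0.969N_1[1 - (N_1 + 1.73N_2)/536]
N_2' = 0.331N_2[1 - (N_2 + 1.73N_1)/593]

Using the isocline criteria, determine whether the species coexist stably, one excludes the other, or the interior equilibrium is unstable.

unstable coexistence (outcome depends on initial conditions)

Compare the nullcline intercepts: K1/α12 = 536/1.73 = 310 < K2 = 593; K2/α21 = 593/1.73 = 343 < K1 = 536.
Since both are reversed, neither can invade when rare; the interior point is a saddle.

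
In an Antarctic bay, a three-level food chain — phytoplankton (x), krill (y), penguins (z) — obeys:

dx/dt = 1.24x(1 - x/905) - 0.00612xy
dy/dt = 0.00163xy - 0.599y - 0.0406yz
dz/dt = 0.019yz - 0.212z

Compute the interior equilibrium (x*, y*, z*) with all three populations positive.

x* ≈ 855, y* ≈ 11.2, z* ≈ 19.6

From dz/dt = 0: 0.019y* = 0.212, so y* = 11.2.
From dx/dt = 0: 1.24(1 - x*/905) = 0.00612·11.2, giving x* = 905·(1 - 0.0551) = 855.
From dy/dt = 0: 0.00163·855 - 0.599 = 0.0406z*, so z* = 0.795/0.0406 = 19.6.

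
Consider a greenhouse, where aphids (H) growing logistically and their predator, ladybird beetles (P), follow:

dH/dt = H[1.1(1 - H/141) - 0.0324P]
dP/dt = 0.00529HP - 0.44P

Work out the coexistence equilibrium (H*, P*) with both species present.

H* ≈ 83.2, P* ≈ 13.9

From dP/dt = 0 with P > 0: 0.00529H* = 0.44, so H* = 83.2.
Substitute into dH/dt = 0: 1.1(1 - 83.2/141) = 0.0324P*.
The bracket is 0.41, giving P* = 0.451/0.0324 = 13.9.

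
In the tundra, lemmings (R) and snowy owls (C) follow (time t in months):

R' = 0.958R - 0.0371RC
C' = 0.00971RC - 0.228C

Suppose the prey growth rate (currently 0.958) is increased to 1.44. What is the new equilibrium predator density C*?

C* ≈ 38.8

At the interior fixed point, setting dR/dt = 0 with R > 0 fixes C* = (prey growth rate)/(RC coefficient) — independent of the other coefficients.
With the change, C* = 1.44/0.0371 = 38.8; it rises from 25.8.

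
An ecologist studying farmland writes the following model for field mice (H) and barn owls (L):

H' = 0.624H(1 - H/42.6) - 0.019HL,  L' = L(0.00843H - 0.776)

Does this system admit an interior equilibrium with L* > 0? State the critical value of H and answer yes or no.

The predator equation gives dL/dt > 0 only when H > 0.776/0.00843 = 92.1.
Without the predator, H → K = 42.6. Since 42.6 < 92.1, the predator cannot invade.

Threshold H = 92.1; K < 92.1, so no, the predator goes extinct.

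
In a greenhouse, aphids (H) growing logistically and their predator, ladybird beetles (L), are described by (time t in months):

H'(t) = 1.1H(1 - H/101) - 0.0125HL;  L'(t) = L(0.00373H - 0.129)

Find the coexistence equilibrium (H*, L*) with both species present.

From dL/dt = 0 with L > 0: 0.00373H* = 0.129, so H* = 34.6.
Substitute into dH/dt = 0: 1.1(1 - 34.6/101) = 0.0125L*.
The bracket is 0.658, giving L* = 0.723/0.0125 = 57.9.

H* ≈ 34.6, L* ≈ 57.9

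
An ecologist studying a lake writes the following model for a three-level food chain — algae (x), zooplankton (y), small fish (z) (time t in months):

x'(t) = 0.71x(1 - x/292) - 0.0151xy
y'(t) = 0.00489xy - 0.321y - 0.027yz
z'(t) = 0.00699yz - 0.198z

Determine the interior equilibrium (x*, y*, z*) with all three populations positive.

From dz/dt = 0: 0.00699y* = 0.198, so y* = 28.3.
From dx/dt = 0: 0.71(1 - x*/292) = 0.0151·28.3, giving x* = 292·(1 - 0.602) = 116.
From dy/dt = 0: 0.00489·116 - 0.321 = 0.027z*, so z* = 0.247/0.027 = 9.14.

x* ≈ 116, y* ≈ 28.3, z* ≈ 9.14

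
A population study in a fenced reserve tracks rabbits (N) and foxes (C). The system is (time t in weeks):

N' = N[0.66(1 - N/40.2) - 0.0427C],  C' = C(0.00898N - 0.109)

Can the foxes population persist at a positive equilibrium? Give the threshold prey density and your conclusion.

The predator equation gives dC/dt > 0 only when N > 0.109/0.00898 = 12.1.
Without the predator, N → K = 40.2. Since 40.2 > 12.1, the predator can invade and persist.

Threshold N = 12.1; K > 12.1, so yes, the predator persists.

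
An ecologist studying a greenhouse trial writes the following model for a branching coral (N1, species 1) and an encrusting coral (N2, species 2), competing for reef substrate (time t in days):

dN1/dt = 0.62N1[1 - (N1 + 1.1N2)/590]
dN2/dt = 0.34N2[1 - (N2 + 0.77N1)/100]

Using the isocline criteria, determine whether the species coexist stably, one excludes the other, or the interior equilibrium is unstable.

species 1 excludes species 2

Compare the nullcline intercepts: K1/α12 = 590/1.1 = 536 > K2 = 100; K2/α21 = 100/0.77 = 130 < K1 = 590.
Since the inequalities point opposite ways, species 1 can invade but species 2 cannot.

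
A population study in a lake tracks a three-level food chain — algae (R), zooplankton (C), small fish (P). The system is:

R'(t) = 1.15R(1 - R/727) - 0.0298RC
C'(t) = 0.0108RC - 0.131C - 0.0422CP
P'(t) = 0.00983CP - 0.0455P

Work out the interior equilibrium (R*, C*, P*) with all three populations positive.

From dP/dt = 0: 0.00983C* = 0.0455, so C* = 4.63.
From dR/dt = 0: 1.15(1 - R*/727) = 0.0298·4.63, giving R* = 727·(1 - 0.12) = 640.
From dC/dt = 0: 0.0108·640 - 0.131 = 0.0422P*, so P* = 6.78/0.0422 = 161.

R* ≈ 640, C* ≈ 4.63, P* ≈ 161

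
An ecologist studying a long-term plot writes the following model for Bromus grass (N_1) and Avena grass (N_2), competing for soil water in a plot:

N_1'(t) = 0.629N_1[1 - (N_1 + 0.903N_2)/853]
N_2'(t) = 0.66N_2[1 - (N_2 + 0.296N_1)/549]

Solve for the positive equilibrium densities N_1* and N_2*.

N_1* ≈ 488, N_2* ≈ 405

Setting both brackets to zero gives the nullclines N_1 + 0.903N_2 = 853 and 0.296N_1 + N_2 = 549.
Substituting N_2 = 549 - 0.296N_1 into the first: N_1(1 - 0.903·0.296) = 853 - 0.903·549.
So N_1* = 357/0.733 = 488, and then N_2* = 549 - 0.296·488 = 405.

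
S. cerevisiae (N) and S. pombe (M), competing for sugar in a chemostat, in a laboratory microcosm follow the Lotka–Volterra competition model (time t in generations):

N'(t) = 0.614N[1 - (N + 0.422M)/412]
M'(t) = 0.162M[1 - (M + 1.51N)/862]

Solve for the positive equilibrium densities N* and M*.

N* ≈ 133, M* ≈ 661

Setting both brackets to zero gives the nullclines N + 0.422M = 412 and 1.51N + M = 862.
Substituting M = 862 - 1.51N into the first: N(1 - 0.422·1.51) = 412 - 0.422·862.
So N* = 48.2/0.363 = 133, and then M* = 862 - 1.51·133 = 661.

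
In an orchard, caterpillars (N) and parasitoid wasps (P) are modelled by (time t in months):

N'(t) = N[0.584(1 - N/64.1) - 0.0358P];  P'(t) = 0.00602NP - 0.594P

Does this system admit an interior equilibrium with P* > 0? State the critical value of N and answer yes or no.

The predator equation gives dP/dt > 0 only when N > 0.594/0.00602 = 98.7.
Without the predator, N → K = 64.1. Since 64.1 < 98.7, the predator cannot invade.

Threshold N = 98.7; K < 98.7, so no, the predator goes extinct.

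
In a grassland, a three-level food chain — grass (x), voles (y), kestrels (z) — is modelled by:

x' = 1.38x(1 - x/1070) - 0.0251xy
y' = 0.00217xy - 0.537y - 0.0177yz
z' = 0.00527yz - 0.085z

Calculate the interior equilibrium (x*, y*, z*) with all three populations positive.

x* ≈ 756, y* ≈ 16.1, z* ≈ 62.4

From dz/dt = 0: 0.00527y* = 0.085, so y* = 16.1.
From dx/dt = 0: 1.38(1 - x*/1070) = 0.0251·16.1, giving x* = 1070·(1 - 0.293) = 756.
From dy/dt = 0: 0.00217·756 - 0.537 = 0.0177z*, so z* = 1.1/0.0177 = 62.4.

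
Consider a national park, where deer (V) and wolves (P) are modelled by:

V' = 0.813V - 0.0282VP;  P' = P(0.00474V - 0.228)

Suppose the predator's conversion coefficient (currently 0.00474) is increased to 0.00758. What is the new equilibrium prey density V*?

V* ≈ 30.1

At the interior fixed point, setting dP/dt = 0 with P > 0 fixes V* = (predator death rate)/(VP coefficient) — independent of the other coefficients.
With the change, V* = 0.228/0.00758 = 30.1; it falls from 48.1.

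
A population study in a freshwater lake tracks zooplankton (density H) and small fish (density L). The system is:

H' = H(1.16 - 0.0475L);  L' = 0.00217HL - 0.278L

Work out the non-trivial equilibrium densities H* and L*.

Set dL/dt = 0 with L > 0: 0.00217H - 0.278 = 0, so H* = 0.278/0.00217 = 128.
Set dH/dt = 0 with H > 0: 1.16 - 0.0475L = 0, so L* = 1.16/0.0475 = 24.4.

H* ≈ 128, L* ≈ 24.4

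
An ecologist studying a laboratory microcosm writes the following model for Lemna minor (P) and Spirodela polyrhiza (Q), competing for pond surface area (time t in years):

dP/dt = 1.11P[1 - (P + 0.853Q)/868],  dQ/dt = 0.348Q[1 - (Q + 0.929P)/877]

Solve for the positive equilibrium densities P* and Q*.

P* ≈ 578, Q* ≈ 340

Setting both brackets to zero gives the nullclines P + 0.853Q = 868 and 0.929P + Q = 877.
Substituting Q = 877 - 0.929P into the first: P(1 - 0.853·0.929) = 868 - 0.853·877.
So P* = 120/0.208 = 578, and then Q* = 877 - 0.929·578 = 340.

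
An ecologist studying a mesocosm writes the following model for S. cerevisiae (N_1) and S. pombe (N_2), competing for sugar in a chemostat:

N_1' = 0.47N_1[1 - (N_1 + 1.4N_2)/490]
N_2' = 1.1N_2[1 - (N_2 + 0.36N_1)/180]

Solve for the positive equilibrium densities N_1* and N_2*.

N_1* ≈ 480, N_2* ≈ 7.26

Setting both brackets to zero gives the nullclines N_1 + 1.4N_2 = 490 and 0.36N_1 + N_2 = 180.
Substituting N_2 = 180 - 0.36N_1 into the first: N_1(1 - 1.4·0.36) = 490 - 1.4·180.
So N_1* = 238/0.496 = 480, and then N_2* = 180 - 0.36·480 = 7.26.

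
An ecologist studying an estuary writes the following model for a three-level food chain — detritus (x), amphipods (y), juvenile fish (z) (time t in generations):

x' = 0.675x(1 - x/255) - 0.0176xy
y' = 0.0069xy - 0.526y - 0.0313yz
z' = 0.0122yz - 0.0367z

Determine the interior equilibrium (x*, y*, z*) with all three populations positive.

From dz/dt = 0: 0.0122y* = 0.0367, so y* = 3.01.
From dx/dt = 0: 0.675(1 - x*/255) = 0.0176·3.01, giving x* = 255·(1 - 0.0784) = 235.
From dy/dt = 0: 0.0069·235 - 0.526 = 0.0313z*, so z* = 1.1/0.0313 = 35.

x* ≈ 235, y* ≈ 3.01, z* ≈ 35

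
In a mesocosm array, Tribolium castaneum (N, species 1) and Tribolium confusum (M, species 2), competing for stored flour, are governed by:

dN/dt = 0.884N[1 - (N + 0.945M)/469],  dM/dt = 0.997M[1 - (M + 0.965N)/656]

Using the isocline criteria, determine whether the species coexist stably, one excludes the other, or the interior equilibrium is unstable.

Compare the nullcline intercepts: K1/α12 = 469/0.945 = 496 < K2 = 656; K2/α21 = 656/0.965 = 680 > K1 = 469.
Since the inequalities point opposite ways, species 2 can invade but species 1 cannot.

species 2 excludes species 1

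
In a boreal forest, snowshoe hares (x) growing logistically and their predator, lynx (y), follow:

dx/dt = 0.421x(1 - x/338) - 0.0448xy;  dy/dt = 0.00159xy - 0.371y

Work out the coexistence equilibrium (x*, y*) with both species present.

From dy/dt = 0 with y > 0: 0.00159x* = 0.371, so x* = 233.
Substitute into dx/dt = 0: 0.421(1 - 233/338) = 0.0448y*.
The bracket is 0.31, giving y* = 0.13/0.0448 = 2.91.

x* ≈ 233, y* ≈ 2.91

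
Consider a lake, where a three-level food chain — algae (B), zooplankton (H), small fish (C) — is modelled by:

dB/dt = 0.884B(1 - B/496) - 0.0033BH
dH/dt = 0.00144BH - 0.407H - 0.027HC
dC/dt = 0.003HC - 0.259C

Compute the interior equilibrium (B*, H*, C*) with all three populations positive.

B* ≈ 336, H* ≈ 86.3, C* ≈ 2.85

From dC/dt = 0: 0.003H* = 0.259, so H* = 86.3.
From dB/dt = 0: 0.884(1 - B*/496) = 0.0033·86.3, giving B* = 496·(1 - 0.322) = 336.
From dH/dt = 0: 0.00144·336 - 0.407 = 0.027C*, so C* = 0.0771/0.027 = 2.85.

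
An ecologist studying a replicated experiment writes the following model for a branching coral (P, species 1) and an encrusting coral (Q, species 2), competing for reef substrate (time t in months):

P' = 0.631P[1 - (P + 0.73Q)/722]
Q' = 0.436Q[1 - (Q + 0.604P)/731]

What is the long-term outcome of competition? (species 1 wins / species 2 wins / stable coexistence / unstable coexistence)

stable coexistence

Compare the nullcline intercepts: K1/α12 = 722/0.73 = 989 > K2 = 731; K2/α21 = 731/0.604 = 1210 > K1 = 722.
Since both inequalities hold, each species can invade when rare, so the interior equilibrium is stable.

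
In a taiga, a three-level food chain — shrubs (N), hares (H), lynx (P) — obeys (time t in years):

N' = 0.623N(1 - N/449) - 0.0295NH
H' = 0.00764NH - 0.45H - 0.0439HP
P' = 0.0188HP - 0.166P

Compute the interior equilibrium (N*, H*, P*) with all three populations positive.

From dP/dt = 0: 0.0188H* = 0.166, so H* = 8.83.
From dN/dt = 0: 0.623(1 - N*/449) = 0.0295·8.83, giving N* = 449·(1 - 0.418) = 261.
From dH/dt = 0: 0.00764·261 - 0.45 = 0.0439P*, so P* = 1.55/0.0439 = 35.2.

N* ≈ 261, H* ≈ 8.83, P* ≈ 35.2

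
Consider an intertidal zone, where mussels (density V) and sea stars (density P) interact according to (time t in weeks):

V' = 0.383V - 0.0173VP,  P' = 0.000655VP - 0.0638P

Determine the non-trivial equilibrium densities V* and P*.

V* ≈ 97.4, P* ≈ 22.1

Set dP/dt = 0 with P > 0: 0.000655V - 0.0638 = 0, so V* = 0.0638/0.000655 = 97.4.
Set dV/dt = 0 with V > 0: 0.383 - 0.0173P = 0, so P* = 0.383/0.0173 = 22.1.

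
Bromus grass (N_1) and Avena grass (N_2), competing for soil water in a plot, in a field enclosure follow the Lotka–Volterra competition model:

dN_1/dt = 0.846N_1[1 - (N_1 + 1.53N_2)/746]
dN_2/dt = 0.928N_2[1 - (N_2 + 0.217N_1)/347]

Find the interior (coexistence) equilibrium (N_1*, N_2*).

N_1* ≈ 322, N_2* ≈ 277

Setting both brackets to zero gives the nullclines N_1 + 1.53N_2 = 746 and 0.217N_1 + N_2 = 347.
Substituting N_2 = 347 - 0.217N_1 into the first: N_1(1 - 1.53·0.217) = 746 - 1.53·347.
So N_1* = 215/0.668 = 322, and then N_2* = 347 - 0.217·322 = 277.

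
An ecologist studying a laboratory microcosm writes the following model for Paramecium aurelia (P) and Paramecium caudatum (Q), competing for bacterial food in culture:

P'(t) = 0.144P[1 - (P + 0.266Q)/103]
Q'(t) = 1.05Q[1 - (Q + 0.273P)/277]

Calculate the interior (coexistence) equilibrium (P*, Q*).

Setting both brackets to zero gives the nullclines P + 0.266Q = 103 and 0.273P + Q = 277.
Substituting Q = 277 - 0.273P into the first: P(1 - 0.266·0.273) = 103 - 0.266·277.
So P* = 29.3/0.927 = 31.6, and then Q* = 277 - 0.273·31.6 = 268.

P* ≈ 31.6, Q* ≈ 268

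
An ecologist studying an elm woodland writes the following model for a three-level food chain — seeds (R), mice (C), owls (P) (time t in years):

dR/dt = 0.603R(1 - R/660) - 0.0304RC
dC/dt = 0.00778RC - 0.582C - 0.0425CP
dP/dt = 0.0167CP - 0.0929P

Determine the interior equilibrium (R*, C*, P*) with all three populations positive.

R* ≈ 475, C* ≈ 5.56, P* ≈ 73.2

From dP/dt = 0: 0.0167C* = 0.0929, so C* = 5.56.
From dR/dt = 0: 0.603(1 - R*/660) = 0.0304·5.56, giving R* = 660·(1 - 0.28) = 475.
From dC/dt = 0: 0.00778·475 - 0.582 = 0.0425P*, so P* = 3.11/0.0425 = 73.2.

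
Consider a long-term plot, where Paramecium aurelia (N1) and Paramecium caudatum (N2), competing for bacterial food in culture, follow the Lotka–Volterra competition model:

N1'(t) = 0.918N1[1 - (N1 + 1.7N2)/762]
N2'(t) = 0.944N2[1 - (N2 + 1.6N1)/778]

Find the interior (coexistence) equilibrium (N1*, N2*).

N1* ≈ 326, N2* ≈ 257

Setting both brackets to zero gives the nullclines N1 + 1.7N2 = 762 and 1.6N1 + N2 = 778.
Substituting N2 = 778 - 1.6N1 into the first: N1(1 - 1.7·1.6) = 762 - 1.7·778.
So N1* = -561/-1.72 = 326, and then N2* = 778 - 1.6·326 = 257.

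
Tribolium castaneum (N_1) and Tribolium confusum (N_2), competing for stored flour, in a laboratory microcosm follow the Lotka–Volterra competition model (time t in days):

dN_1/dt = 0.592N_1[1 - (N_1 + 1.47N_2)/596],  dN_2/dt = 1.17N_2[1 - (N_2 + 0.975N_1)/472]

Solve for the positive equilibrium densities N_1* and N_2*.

N_1* ≈ 226, N_2* ≈ 252

Setting both brackets to zero gives the nullclines N_1 + 1.47N_2 = 596 and 0.975N_1 + N_2 = 472.
Substituting N_2 = 472 - 0.975N_1 into the first: N_1(1 - 1.47·0.975) = 596 - 1.47·472.
So N_1* = -97.8/-0.433 = 226, and then N_2* = 472 - 0.975·226 = 252.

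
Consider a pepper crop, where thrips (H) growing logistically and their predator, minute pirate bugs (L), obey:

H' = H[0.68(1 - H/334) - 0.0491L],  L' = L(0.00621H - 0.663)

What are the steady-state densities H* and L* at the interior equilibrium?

H* ≈ 107, L* ≈ 9.42

From dL/dt = 0 with L > 0: 0.00621H* = 0.663, so H* = 107.
Substitute into dH/dt = 0: 0.68(1 - 107/334) = 0.0491L*.
The bracket is 0.68, giving L* = 0.463/0.0491 = 9.42.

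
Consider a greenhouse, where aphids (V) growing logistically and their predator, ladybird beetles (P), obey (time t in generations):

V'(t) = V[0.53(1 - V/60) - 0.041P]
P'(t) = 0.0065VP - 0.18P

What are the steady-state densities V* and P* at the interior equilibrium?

V* ≈ 27.7, P* ≈ 6.96

From dP/dt = 0 with P > 0: 0.0065V* = 0.18, so V* = 27.7.
Substitute into dV/dt = 0: 0.53(1 - 27.7/60) = 0.041P*.
The bracket is 0.538, giving P* = 0.285/0.041 = 6.96.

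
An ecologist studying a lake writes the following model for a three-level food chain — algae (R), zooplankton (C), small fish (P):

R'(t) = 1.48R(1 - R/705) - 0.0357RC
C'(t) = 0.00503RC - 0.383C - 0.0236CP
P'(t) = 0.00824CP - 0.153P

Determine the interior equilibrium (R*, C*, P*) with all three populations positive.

R* ≈ 389, C* ≈ 18.6, P* ≈ 66.7

From dP/dt = 0: 0.00824C* = 0.153, so C* = 18.6.
From dR/dt = 0: 1.48(1 - R*/705) = 0.0357·18.6, giving R* = 705·(1 - 0.448) = 389.
From dC/dt = 0: 0.00503·389 - 0.383 = 0.0236P*, so P* = 1.57/0.0236 = 66.7.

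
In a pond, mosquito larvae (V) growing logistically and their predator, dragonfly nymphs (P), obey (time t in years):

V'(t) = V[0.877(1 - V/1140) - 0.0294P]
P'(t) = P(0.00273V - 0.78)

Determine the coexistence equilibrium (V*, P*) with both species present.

V* ≈ 286, P* ≈ 22.4

From dP/dt = 0 with P > 0: 0.00273V* = 0.78, so V* = 286.
Substitute into dV/dt = 0: 0.877(1 - 286/1140) = 0.0294P*.
The bracket is 0.749, giving P* = 0.657/0.0294 = 22.4.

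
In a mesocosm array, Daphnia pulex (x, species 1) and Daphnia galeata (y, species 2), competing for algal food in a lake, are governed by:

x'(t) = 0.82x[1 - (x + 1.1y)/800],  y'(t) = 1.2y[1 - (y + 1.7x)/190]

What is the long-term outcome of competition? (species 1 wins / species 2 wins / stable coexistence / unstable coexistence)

Compare the nullcline intercepts: K1/α12 = 800/1.1 = 727 > K2 = 190; K2/α21 = 190/1.7 = 112 < K1 = 800.
Since the inequalities point opposite ways, species 1 can invade but species 2 cannot.

species 1 excludes species 2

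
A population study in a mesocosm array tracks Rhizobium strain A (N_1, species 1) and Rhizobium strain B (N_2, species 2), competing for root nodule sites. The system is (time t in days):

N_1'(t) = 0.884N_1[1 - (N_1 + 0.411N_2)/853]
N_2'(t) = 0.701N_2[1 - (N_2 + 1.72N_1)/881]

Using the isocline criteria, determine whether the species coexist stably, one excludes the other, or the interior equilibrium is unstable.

species 1 excludes species 2

Compare the nullcline intercepts: K1/α12 = 853/0.411 = 2080 > K2 = 881; K2/α21 = 881/1.72 = 512 < K1 = 853.
Since the inequalities point opposite ways, species 1 can invade but species 2 cannot.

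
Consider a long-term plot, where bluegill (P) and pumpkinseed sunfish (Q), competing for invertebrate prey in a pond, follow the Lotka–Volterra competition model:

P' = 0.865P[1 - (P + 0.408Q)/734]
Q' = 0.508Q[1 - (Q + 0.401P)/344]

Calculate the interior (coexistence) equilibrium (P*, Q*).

Setting both brackets to zero gives the nullclines P + 0.408Q = 734 and 0.401P + Q = 344.
Substituting Q = 344 - 0.401P into the first: P(1 - 0.408·0.401) = 734 - 0.408·344.
So P* = 594/0.836 = 710, and then Q* = 344 - 0.401·710 = 59.4.

P* ≈ 710, Q* ≈ 59.4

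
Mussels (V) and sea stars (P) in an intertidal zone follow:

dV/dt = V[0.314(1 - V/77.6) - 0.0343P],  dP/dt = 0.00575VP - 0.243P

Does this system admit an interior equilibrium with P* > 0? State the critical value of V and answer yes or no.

Threshold V = 42.3; K > 42.3, so yes, the predator persists.

The predator equation gives dP/dt > 0 only when V > 0.243/0.00575 = 42.3.
Without the predator, V → K = 77.6. Since 77.6 > 42.3, the predator can invade and persist.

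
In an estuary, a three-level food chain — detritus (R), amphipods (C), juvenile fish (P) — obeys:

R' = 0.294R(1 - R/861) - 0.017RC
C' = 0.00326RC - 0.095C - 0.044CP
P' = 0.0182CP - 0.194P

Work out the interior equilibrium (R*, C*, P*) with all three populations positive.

R* ≈ 330, C* ≈ 10.7, P* ≈ 22.3

From dP/dt = 0: 0.0182C* = 0.194, so C* = 10.7.
From dR/dt = 0: 0.294(1 - R*/861) = 0.017·10.7, giving R* = 861·(1 - 0.616) = 330.
From dC/dt = 0: 0.00326·330 - 0.095 = 0.044P*, so P* = 0.982/0.044 = 22.3.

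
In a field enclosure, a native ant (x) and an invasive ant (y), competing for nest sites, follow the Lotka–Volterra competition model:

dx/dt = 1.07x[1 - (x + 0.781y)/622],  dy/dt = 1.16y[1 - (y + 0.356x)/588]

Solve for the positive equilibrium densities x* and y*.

Setting both brackets to zero gives the nullclines x + 0.781y = 622 and 0.356x + y = 588.
Substituting y = 588 - 0.356x into the first: x(1 - 0.781·0.356) = 622 - 0.781·588.
So x* = 163/0.722 = 225, and then y* = 588 - 0.356·225 = 508.

x* ≈ 225, y* ≈ 508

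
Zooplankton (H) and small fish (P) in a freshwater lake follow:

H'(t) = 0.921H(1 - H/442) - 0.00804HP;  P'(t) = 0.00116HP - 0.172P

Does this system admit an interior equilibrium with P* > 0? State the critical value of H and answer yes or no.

Threshold H = 148; K > 148, so yes, the predator persists.

The predator equation gives dP/dt > 0 only when H > 0.172/0.00116 = 148.
Without the predator, H → K = 442. Since 442 > 148, the predator can invade and persist.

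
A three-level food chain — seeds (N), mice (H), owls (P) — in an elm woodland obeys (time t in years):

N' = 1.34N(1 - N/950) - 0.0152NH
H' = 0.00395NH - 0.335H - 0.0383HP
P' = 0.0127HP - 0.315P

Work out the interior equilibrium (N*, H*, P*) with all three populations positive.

N* ≈ 683, H* ≈ 24.8, P* ≈ 61.7

From dP/dt = 0: 0.0127H* = 0.315, so H* = 24.8.
From dN/dt = 0: 1.34(1 - N*/950) = 0.0152·24.8, giving N* = 950·(1 - 0.281) = 683.
From dH/dt = 0: 0.00395·683 - 0.335 = 0.0383P*, so P* = 2.36/0.0383 = 61.7.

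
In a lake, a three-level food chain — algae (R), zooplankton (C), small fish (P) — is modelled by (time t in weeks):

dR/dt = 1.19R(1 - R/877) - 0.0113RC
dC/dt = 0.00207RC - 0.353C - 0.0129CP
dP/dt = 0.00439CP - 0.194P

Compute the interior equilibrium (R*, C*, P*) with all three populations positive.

R* ≈ 509, C* ≈ 44.2, P* ≈ 54.3

From dP/dt = 0: 0.00439C* = 0.194, so C* = 44.2.
From dR/dt = 0: 1.19(1 - R*/877) = 0.0113·44.2, giving R* = 877·(1 - 0.42) = 509.
From dC/dt = 0: 0.00207·509 - 0.353 = 0.0129P*, so P* = 0.701/0.0129 = 54.3.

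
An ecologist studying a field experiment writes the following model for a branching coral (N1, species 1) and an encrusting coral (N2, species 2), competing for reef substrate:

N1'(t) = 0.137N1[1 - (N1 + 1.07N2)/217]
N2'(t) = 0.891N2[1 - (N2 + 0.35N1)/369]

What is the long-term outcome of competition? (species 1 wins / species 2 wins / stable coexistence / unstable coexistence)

Compare the nullcline intercepts: K1/α12 = 217/1.07 = 203 < K2 = 369; K2/α21 = 369/0.35 = 1050 > K1 = 217.
Since the inequalities point opposite ways, species 2 can invade but species 1 cannot.

species 2 excludes species 1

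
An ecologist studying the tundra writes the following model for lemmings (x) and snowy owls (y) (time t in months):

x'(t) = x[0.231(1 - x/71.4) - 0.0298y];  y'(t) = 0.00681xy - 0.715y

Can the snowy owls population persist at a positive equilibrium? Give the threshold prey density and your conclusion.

The predator equation gives dy/dt > 0 only when x > 0.715/0.00681 = 105.
Without the predator, x → K = 71.4. Since 71.4 < 105, the predator cannot invade.

Threshold x = 105; K < 105, so no, the predator goes extinct.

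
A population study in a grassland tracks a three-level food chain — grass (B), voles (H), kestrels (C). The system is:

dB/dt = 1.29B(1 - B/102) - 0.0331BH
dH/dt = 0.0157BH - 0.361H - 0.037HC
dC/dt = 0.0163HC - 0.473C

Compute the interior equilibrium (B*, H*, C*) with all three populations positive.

From dC/dt = 0: 0.0163H* = 0.473, so H* = 29.
From dB/dt = 0: 1.29(1 - B*/102) = 0.0331·29, giving B* = 102·(1 - 0.745) = 26.1.
From dH/dt = 0: 0.0157·26.1 - 0.361 = 0.037C*, so C* = 0.048/0.037 = 1.3.

B* ≈ 26.1, H* ≈ 29, C* ≈ 1.3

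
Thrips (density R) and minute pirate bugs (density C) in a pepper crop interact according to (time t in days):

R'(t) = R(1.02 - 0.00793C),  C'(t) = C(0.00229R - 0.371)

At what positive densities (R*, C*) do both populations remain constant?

R* ≈ 162, C* ≈ 129

Set dC/dt = 0 with C > 0: 0.00229R - 0.371 = 0, so R* = 0.371/0.00229 = 162.
Set dR/dt = 0 with R > 0: 1.02 - 0.00793C = 0, so C* = 1.02/0.00793 = 129.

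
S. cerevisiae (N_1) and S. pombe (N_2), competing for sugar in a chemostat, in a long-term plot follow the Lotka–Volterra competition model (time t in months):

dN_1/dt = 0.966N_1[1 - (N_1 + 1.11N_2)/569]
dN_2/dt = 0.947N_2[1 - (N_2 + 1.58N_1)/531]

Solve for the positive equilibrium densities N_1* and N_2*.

N_1* ≈ 27.1, N_2* ≈ 488

Setting both brackets to zero gives the nullclines N_1 + 1.11N_2 = 569 and 1.58N_1 + N_2 = 531.
Substituting N_2 = 531 - 1.58N_1 into the first: N_1(1 - 1.11·1.58) = 569 - 1.11·531.
So N_1* = -20.4/-0.754 = 27.1, and then N_2* = 531 - 1.58·27.1 = 488.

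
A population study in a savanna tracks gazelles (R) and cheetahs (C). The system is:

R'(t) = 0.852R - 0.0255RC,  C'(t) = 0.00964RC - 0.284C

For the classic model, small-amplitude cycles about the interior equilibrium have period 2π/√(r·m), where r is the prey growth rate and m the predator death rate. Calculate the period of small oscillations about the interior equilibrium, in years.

Here r = 0.852 and m = 0.284, so r·m = 0.242.
ω = √0.242 = 0.492 per year, hence T = 2π/ω ≈ 12.8 years.

T ≈ 12.8 years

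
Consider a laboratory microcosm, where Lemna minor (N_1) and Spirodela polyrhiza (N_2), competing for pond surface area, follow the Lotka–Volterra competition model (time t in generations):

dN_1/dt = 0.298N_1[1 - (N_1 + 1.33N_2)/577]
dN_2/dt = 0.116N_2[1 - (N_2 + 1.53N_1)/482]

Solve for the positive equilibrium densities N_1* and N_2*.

Setting both brackets to zero gives the nullclines N_1 + 1.33N_2 = 577 and 1.53N_1 + N_2 = 482.
Substituting N_2 = 482 - 1.53N_1 into the first: N_1(1 - 1.33·1.53) = 577 - 1.33·482.
So N_1* = -64.1/-1.03 = 61.9, and then N_2* = 482 - 1.53·61.9 = 387.

N_1* ≈ 61.9, N_2* ≈ 387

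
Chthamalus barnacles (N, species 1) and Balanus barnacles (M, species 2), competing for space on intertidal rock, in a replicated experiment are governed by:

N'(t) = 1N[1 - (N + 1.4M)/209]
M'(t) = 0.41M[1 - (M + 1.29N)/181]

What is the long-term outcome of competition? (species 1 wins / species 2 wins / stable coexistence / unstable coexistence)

Compare the nullcline intercepts: K1/α12 = 209/1.4 = 149 < K2 = 181; K2/α21 = 181/1.29 = 140 < K1 = 209.
Since both are reversed, neither can invade when rare; the interior point is a saddle.

unstable coexistence (outcome depends on initial conditions)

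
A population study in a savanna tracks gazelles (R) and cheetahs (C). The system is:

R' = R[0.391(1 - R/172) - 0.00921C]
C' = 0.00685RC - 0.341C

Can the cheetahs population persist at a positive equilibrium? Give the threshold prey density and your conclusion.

Threshold R = 49.8; K > 49.8, so yes, the predator persists.

The predator equation gives dC/dt > 0 only when R > 0.341/0.00685 = 49.8.
Without the predator, R → K = 172. Since 172 > 49.8, the predator can invade and persist.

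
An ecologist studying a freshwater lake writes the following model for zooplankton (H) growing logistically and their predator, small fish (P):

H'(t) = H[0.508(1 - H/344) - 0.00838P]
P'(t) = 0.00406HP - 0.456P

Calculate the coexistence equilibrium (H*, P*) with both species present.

From dP/dt = 0 with P > 0: 0.00406H* = 0.456, so H* = 112.
Substitute into dH/dt = 0: 0.508(1 - 112/344) = 0.00838P*.
The bracket is 0.674, giving P* = 0.342/0.00838 = 40.8.

H* ≈ 112, P* ≈ 40.8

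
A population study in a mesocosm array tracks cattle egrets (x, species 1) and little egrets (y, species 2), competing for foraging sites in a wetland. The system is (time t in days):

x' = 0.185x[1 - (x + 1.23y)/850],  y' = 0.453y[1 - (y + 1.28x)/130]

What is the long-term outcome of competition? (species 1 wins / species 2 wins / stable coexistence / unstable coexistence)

species 1 excludes species 2

Compare the nullcline intercepts: K1/α12 = 850/1.23 = 691 > K2 = 130; K2/α21 = 130/1.28 = 102 < K1 = 850.
Since the inequalities point opposite ways, species 1 can invade but species 2 cannot.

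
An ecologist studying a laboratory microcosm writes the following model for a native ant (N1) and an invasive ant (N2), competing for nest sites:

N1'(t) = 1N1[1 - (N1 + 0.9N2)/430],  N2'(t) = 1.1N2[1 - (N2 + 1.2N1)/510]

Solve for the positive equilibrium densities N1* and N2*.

N1* ≈ 362, N2* ≈ 75

Setting both brackets to zero gives the nullclines N1 + 0.9N2 = 430 and 1.2N1 + N2 = 510.
Substituting N2 = 510 - 1.2N1 into the first: N1(1 - 0.9·1.2) = 430 - 0.9·510.
So N1* = -29/-0.08 = 362, and then N2* = 510 - 1.2·362 = 75.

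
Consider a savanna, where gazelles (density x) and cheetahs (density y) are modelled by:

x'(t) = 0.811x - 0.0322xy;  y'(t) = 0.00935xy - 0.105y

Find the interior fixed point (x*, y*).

x* ≈ 11.2, y* ≈ 25.2

Set dy/dt = 0 with y > 0: 0.00935x - 0.105 = 0, so x* = 0.105/0.00935 = 11.2.
Set dx/dt = 0 with x > 0: 0.811 - 0.0322y = 0, so y* = 0.811/0.0322 = 25.2.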